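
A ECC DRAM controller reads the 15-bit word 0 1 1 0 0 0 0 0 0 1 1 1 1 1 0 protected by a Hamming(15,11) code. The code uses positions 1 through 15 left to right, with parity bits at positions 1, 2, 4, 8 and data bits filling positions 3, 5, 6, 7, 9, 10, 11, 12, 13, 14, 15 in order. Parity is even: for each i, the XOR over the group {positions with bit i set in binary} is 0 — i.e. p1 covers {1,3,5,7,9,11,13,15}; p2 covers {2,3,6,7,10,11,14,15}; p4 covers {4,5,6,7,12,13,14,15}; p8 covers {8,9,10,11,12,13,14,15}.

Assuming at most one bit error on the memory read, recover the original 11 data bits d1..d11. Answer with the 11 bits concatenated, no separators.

s1 (pos 1,3,5,7,9,11,13,15): 0⊕1⊕0⊕0⊕0⊕1⊕1⊕0 = 1
s2 (pos 2,3,6,7,10,11,14,15): 1⊕1⊕0⊕0⊕1⊕1⊕1⊕0 = 1
s4 (pos 4,5,6,7,12,13,14,15): 0⊕0⊕0⊕0⊕1⊕1⊕1⊕0 = 1
s8 (pos 8,9,10,11,12,13,14,15): 0⊕0⊕1⊕1⊕1⊕1⊕1⊕0 = 1
Syndrome s8…s1 = 1111 → error at position 15.
Flip position 15: 011000000111110 → 011000000111111
Read data bits from positions 3,5,6,7,9,10,11,12,13,14,15: 10000111111

10000111111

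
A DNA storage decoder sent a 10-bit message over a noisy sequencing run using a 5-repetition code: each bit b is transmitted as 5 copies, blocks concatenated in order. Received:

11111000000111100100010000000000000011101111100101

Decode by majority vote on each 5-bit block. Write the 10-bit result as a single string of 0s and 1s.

Block 1 (11111): 5 ones → 1
Block 2 (00000): 0 ones → 0
Block 3 (01111): 4 ones → 1
Block 4 (00100): 1 one → 0
Block 5 (01000): 1 one → 0
Block 6 (00000): 0 ones → 0
Block 7 (00000): 0 ones → 0
Block 8 (01110): 3 ones → 1
Block 9 (11111): 5 ones → 1
Block 10 (00101): 2 ones → 0

1010000110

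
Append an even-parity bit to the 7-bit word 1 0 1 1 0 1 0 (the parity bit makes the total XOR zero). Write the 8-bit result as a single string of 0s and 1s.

XOR of the 7 data bits: 1⊕0⊕1⊕1⊕0⊕1⊕0 = 0
Parity bit = 0 (so all 8 bits XOR to 0).

10110100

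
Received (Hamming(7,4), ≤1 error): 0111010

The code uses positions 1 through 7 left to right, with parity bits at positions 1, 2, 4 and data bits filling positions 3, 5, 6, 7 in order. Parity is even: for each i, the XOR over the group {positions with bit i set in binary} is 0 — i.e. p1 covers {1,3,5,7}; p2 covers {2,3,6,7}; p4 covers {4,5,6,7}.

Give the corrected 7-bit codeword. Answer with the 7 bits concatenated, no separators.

0101010

s1 (pos 1,3,5,7): 0⊕1⊕0⊕0 = 1
s2 (pos 2,3,6,7): 1⊕1⊕1⊕0 = 1
s4 (pos 4,5,6,7): 1⊕0⊕1⊕0 = 0
Syndrome s4…s1 = 011 → error at position 3.
Flip position 3: 0111010 → 0101010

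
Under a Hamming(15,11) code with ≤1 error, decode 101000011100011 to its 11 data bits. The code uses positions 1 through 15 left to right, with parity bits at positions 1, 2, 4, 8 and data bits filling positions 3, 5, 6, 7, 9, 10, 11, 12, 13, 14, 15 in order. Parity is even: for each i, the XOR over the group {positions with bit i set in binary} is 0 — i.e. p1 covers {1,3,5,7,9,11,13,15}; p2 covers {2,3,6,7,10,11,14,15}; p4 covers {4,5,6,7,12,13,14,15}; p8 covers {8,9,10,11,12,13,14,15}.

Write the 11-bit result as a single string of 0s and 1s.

10001100011

s1 (pos 1,3,5,7,9,11,13,15): 1⊕1⊕0⊕0⊕1⊕0⊕0⊕1 = 0
s2 (pos 2,3,6,7,10,11,14,15): 0⊕1⊕0⊕0⊕1⊕0⊕1⊕1 = 0
s4 (pos 4,5,6,7,12,13,14,15): 0⊕0⊕0⊕0⊕0⊕0⊕1⊕1 = 0
s8 (pos 8,9,10,11,12,13,14,15): 1⊕1⊕1⊕0⊕0⊕0⊕1⊕1 = 1
Syndrome s8…s1 = 1000 → error at position 8.
Flip position 8: 101000011100011 → 101000001100011
Read data bits from positions 3,5,6,7,9,10,11,12,13,14,15: 10001100011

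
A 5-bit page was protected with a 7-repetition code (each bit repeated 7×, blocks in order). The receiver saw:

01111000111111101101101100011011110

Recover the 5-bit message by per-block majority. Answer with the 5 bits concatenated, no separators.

11101

Block 1 (0111100): 4 ones → 1
Block 2 (0111111): 6 ones → 1
Block 3 (1011011): 5 ones → 1
Block 4 (0110001): 3 ones → 0
Block 5 (1011110): 5 ones → 1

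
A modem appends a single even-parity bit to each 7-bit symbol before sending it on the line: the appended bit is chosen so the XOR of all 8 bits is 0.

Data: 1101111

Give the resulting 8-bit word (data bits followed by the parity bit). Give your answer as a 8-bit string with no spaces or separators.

XOR of the 7 data bits: 1⊕1⊕0⊕1⊕1⊕1⊕1 = 0
Parity bit = 0 (so all 8 bits XOR to 0).

11011110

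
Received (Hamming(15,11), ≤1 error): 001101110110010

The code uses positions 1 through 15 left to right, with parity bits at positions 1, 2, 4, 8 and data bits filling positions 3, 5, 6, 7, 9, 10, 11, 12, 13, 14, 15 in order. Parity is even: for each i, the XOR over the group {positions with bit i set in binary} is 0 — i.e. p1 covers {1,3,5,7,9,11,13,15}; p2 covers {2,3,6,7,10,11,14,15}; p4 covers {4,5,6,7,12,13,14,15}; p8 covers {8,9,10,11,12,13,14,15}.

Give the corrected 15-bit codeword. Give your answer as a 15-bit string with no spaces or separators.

s1 (pos 1,3,5,7,9,11,13,15): 0⊕1⊕0⊕1⊕0⊕1⊕0⊕0 = 1
s2 (pos 2,3,6,7,10,11,14,15): 0⊕1⊕1⊕1⊕1⊕1⊕1⊕0 = 0
s4 (pos 4,5,6,7,12,13,14,15): 1⊕0⊕1⊕1⊕0⊕0⊕1⊕0 = 0
s8 (pos 8,9,10,11,12,13,14,15): 1⊕0⊕1⊕1⊕0⊕0⊕1⊕0 = 0
Syndrome s8…s1 = 0001 → error at position 1.
Flip position 1: 001101110110010 → 101101110110010

101101110110010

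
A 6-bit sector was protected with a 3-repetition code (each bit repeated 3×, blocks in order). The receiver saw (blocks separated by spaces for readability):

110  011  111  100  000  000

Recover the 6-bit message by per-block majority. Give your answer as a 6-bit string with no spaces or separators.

111000

Block 1 (110): 2 ones → 1
Block 2 (011): 2 ones → 1
Block 3 (111): 3 ones → 1
Block 4 (100): 1 one → 0
Block 5 (000): 0 ones → 0
Block 6 (000): 0 ones → 0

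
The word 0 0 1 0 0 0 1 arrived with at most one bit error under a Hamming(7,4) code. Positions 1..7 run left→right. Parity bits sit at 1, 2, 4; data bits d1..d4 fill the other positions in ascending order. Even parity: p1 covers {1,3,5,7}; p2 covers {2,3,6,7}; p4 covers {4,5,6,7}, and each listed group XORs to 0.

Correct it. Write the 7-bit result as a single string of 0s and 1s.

s1 (pos 1,3,5,7): 0⊕1⊕0⊕1 = 0
s2 (pos 2,3,6,7): 0⊕1⊕0⊕1 = 0
s4 (pos 4,5,6,7): 0⊕0⊕0⊕1 = 1
Syndrome s4…s1 = 100 → error at position 4.
Flip position 4: 0010001 → 0011001

0011001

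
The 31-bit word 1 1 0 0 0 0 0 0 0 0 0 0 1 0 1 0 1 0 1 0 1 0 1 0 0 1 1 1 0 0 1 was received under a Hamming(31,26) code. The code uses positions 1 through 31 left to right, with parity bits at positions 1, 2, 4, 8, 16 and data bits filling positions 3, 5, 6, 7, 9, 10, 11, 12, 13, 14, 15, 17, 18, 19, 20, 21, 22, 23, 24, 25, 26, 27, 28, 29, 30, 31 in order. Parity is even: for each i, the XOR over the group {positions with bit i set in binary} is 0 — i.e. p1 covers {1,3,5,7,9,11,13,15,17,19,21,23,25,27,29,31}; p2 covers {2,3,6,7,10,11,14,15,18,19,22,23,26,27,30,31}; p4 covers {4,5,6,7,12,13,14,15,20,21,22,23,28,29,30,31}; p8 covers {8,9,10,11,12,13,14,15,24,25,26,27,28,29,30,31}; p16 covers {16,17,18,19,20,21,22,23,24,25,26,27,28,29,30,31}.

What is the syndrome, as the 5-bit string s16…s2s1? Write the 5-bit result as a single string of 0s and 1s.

s1 (pos 1,3,5,7,9,11,13,15,17,19,21,23,25,27,29,31): 1⊕0⊕0⊕0⊕0⊕0⊕1⊕1⊕1⊕1⊕1⊕1⊕0⊕1⊕0⊕1 = 1
s2 (pos 2,3,6,7,10,11,14,15,18,19,22,23,26,27,30,31): 1⊕0⊕0⊕0⊕0⊕0⊕0⊕1⊕0⊕1⊕0⊕1⊕1⊕1⊕0⊕1 = 1
s4 (pos 4,5,6,7,12,13,14,15,20,21,22,23,28,29,30,31): 0⊕0⊕0⊕0⊕0⊕1⊕0⊕1⊕0⊕1⊕0⊕1⊕1⊕0⊕0⊕1 = 0
s8 (pos 8,9,10,11,12,13,14,15,24,25,26,27,28,29,30,31): 0⊕0⊕0⊕0⊕0⊕1⊕0⊕1⊕0⊕0⊕1⊕1⊕1⊕0⊕0⊕1 = 0
s16 (pos 16,17,18,19,20,21,22,23,24,25,26,27,28,29,30,31): 0⊕1⊕0⊕1⊕0⊕1⊕0⊕1⊕0⊕0⊕1⊕1⊕1⊕0⊕0⊕1 = 0
Syndrome s16…s1 = 00011 → error at position 3.

00011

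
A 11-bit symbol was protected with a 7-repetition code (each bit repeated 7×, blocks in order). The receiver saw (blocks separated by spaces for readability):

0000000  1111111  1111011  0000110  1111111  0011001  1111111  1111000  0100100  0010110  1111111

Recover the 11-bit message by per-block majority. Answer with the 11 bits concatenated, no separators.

01101011001

Block 1 (0000000): 0 ones → 0
Block 2 (1111111): 7 ones → 1
Block 3 (1111011): 6 ones → 1
Block 4 (0000110): 2 ones → 0
Block 5 (1111111): 7 ones → 1
Block 6 (0011001): 3 ones → 0
Block 7 (1111111): 7 ones → 1
Block 8 (1111000): 4 ones → 1
Block 9 (0100100): 2 ones → 0
Block 10 (0010110): 3 ones → 0
Block 11 (1111111): 7 ones → 1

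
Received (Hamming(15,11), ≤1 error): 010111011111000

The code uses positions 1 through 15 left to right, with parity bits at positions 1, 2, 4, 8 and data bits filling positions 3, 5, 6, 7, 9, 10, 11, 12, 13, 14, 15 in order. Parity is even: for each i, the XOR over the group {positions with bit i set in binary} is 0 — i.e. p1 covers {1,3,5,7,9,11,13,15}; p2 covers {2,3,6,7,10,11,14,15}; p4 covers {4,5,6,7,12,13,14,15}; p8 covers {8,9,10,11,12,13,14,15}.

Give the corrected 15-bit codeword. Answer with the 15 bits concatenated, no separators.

010111010111000

s1 (pos 1,3,5,7,9,11,13,15): 0⊕0⊕1⊕0⊕1⊕1⊕0⊕0 = 1
s2 (pos 2,3,6,7,10,11,14,15): 1⊕0⊕1⊕0⊕1⊕1⊕0⊕0 = 0
s4 (pos 4,5,6,7,12,13,14,15): 1⊕1⊕1⊕0⊕1⊕0⊕0⊕0 = 0
s8 (pos 8,9,10,11,12,13,14,15): 1⊕1⊕1⊕1⊕1⊕0⊕0⊕0 = 1
Syndrome s8…s1 = 1001 → error at position 9.
Flip position 9: 010111011111000 → 010111010111000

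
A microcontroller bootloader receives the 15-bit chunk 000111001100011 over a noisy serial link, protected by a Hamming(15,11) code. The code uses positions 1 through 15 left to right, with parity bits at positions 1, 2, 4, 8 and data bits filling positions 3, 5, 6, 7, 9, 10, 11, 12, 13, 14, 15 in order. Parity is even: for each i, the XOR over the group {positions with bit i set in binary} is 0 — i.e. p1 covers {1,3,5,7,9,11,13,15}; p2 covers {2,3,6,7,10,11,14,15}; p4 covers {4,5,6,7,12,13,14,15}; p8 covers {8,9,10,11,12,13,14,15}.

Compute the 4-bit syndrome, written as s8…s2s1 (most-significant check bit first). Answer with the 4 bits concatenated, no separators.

0101

s1 (pos 1,3,5,7,9,11,13,15): 0⊕0⊕1⊕0⊕1⊕0⊕0⊕1 = 1
s2 (pos 2,3,6,7,10,11,14,15): 0⊕0⊕1⊕0⊕1⊕0⊕1⊕1 = 0
s4 (pos 4,5,6,7,12,13,14,15): 1⊕1⊕1⊕0⊕0⊕0⊕1⊕1 = 1
s8 (pos 8,9,10,11,12,13,14,15): 0⊕1⊕1⊕0⊕0⊕0⊕1⊕1 = 0
Syndrome s8…s1 = 0101 → error at position 5.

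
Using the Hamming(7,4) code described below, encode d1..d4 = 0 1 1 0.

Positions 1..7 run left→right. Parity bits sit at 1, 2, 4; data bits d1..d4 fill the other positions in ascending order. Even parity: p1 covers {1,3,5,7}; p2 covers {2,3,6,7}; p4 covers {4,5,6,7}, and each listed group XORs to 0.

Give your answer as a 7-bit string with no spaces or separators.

1100110

Place data at non-parity positions: p1 p2 0 p4 1 1 0
p1 (pos 1,3,5,7): XOR of data positions = 0⊕1⊕0 = 1
p2 (pos 2,3,6,7): XOR of data positions = 0⊕1⊕0 = 1
p4 (pos 4,5,6,7): XOR of data positions = 1⊕1⊕0 = 0
Codeword: 1100110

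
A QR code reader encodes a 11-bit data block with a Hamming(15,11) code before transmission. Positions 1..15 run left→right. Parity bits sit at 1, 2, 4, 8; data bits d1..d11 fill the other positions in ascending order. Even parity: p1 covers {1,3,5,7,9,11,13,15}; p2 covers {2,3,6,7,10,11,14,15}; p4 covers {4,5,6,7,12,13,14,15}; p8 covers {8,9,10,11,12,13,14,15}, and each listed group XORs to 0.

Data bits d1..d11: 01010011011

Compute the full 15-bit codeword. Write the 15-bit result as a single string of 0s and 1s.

000110100011011

Place data at non-parity positions: p1 p2 0 p4 1 0 1 p8 0 0 1 1 0 1 1
p1 (pos 1,3,5,7,9,11,13,15): XOR of data positions = 0⊕1⊕1⊕0⊕1⊕0⊕1 = 0
p2 (pos 2,3,6,7,10,11,14,15): XOR of data positions = 0⊕0⊕1⊕0⊕1⊕1⊕1 = 0
p4 (pos 4,5,6,7,12,13,14,15): XOR of data positions = 1⊕0⊕1⊕1⊕0⊕1⊕1 = 1
p8 (pos 8,9,10,11,12,13,14,15): XOR of data positions = 0⊕0⊕1⊕1⊕0⊕1⊕1 = 0
Codeword: 000110100011011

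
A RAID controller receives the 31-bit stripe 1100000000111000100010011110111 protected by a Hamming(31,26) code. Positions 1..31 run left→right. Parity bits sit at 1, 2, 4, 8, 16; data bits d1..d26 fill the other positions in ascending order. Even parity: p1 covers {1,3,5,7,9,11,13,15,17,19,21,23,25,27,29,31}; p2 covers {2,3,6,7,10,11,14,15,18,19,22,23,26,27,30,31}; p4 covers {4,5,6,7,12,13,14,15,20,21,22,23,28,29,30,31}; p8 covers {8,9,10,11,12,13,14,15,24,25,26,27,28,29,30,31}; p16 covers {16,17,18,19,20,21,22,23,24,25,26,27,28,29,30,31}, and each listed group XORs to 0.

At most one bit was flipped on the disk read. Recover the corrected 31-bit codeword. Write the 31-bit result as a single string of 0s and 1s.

1100000000111000000010011110111

s1 (pos 1,3,5,7,9,11,13,15,17,19,21,23,25,27,29,31): 1⊕0⊕0⊕0⊕0⊕1⊕1⊕0⊕1⊕0⊕1⊕0⊕1⊕1⊕1⊕1 = 1
s2 (pos 2,3,6,7,10,11,14,15,18,19,22,23,26,27,30,31): 1⊕0⊕0⊕0⊕0⊕1⊕0⊕0⊕0⊕0⊕0⊕0⊕1⊕1⊕1⊕1 = 0
s4 (pos 4,5,6,7,12,13,14,15,20,21,22,23,28,29,30,31): 0⊕0⊕0⊕0⊕1⊕1⊕0⊕0⊕0⊕1⊕0⊕0⊕0⊕1⊕1⊕1 = 0
s8 (pos 8,9,10,11,12,13,14,15,24,25,26,27,28,29,30,31): 0⊕0⊕0⊕1⊕1⊕1⊕0⊕0⊕1⊕1⊕1⊕1⊕0⊕1⊕1⊕1 = 0
s16 (pos 16,17,18,19,20,21,22,23,24,25,26,27,28,29,30,31): 0⊕1⊕0⊕0⊕0⊕1⊕0⊕0⊕1⊕1⊕1⊕1⊕0⊕1⊕1⊕1 = 1
Syndrome s16…s1 = 10001 → error at position 17.
Flip position 17: 1100000000111000100010011110111 → 1100000000111000000010011110111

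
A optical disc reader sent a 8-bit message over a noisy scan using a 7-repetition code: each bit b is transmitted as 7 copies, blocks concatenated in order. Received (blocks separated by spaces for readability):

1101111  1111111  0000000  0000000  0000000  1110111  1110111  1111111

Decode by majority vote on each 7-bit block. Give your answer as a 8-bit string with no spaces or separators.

Block 1 (1101111): 6 ones → 1
Block 2 (1111111): 7 ones → 1
Block 3 (0000000): 0 ones → 0
Block 4 (0000000): 0 ones → 0
Block 5 (0000000): 0 ones → 0
Block 6 (1110111): 6 ones → 1
Block 7 (1110111): 6 ones → 1
Block 8 (1111111): 7 ones → 1

11000111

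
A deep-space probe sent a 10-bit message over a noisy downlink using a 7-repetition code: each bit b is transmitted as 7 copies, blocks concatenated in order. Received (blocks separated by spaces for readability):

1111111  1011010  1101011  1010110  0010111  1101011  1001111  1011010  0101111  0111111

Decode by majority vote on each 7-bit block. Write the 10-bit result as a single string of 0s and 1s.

Block 1 (1111111): 7 ones → 1
Block 2 (1011010): 4 ones → 1
Block 3 (1101011): 5 ones → 1
Block 4 (1010110): 4 ones → 1
Block 5 (0010111): 4 ones → 1
Block 6 (1101011): 5 ones → 1
Block 7 (1001111): 5 ones → 1
Block 8 (1011010): 4 ones → 1
Block 9 (0101111): 5 ones → 1
Block 10 (0111111): 6 ones → 1

1111111111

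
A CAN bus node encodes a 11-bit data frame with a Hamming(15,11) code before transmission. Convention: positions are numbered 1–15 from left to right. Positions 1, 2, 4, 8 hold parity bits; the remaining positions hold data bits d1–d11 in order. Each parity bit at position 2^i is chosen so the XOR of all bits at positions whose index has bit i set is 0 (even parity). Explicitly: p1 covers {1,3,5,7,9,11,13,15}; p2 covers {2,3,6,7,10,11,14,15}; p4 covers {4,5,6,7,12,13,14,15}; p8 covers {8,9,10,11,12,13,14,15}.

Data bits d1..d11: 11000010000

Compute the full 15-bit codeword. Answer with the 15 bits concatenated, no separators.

101110010010000

Place data at non-parity positions: p1 p2 1 p4 1 0 0 p8 0 0 1 0 0 0 0
p1 (pos 1,3,5,7,9,11,13,15): XOR of data positions = 1⊕1⊕0⊕0⊕1⊕0⊕0 = 1
p2 (pos 2,3,6,7,10,11,14,15): XOR of data positions = 1⊕0⊕0⊕0⊕1⊕0⊕0 = 0
p4 (pos 4,5,6,7,12,13,14,15): XOR of data positions = 1⊕0⊕0⊕0⊕0⊕0⊕0 = 1
p8 (pos 8,9,10,11,12,13,14,15): XOR of data positions = 0⊕0⊕1⊕0⊕0⊕0⊕0 = 1
Codeword: 101110010010000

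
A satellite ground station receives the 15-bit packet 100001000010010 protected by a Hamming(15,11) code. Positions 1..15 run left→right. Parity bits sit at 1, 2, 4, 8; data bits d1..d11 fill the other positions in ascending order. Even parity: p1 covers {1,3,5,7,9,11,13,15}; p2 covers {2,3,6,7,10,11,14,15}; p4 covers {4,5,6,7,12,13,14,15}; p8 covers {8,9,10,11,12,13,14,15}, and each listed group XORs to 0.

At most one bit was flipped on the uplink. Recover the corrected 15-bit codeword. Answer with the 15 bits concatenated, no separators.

s1 (pos 1,3,5,7,9,11,13,15): 1⊕0⊕0⊕0⊕0⊕1⊕0⊕0 = 0
s2 (pos 2,3,6,7,10,11,14,15): 0⊕0⊕1⊕0⊕0⊕1⊕1⊕0 = 1
s4 (pos 4,5,6,7,12,13,14,15): 0⊕0⊕1⊕0⊕0⊕0⊕1⊕0 = 0
s8 (pos 8,9,10,11,12,13,14,15): 0⊕0⊕0⊕1⊕0⊕0⊕1⊕0 = 0
Syndrome s8…s1 = 0010 → error at position 2.
Flip position 2: 100001000010010 → 110001000010010

110001000010010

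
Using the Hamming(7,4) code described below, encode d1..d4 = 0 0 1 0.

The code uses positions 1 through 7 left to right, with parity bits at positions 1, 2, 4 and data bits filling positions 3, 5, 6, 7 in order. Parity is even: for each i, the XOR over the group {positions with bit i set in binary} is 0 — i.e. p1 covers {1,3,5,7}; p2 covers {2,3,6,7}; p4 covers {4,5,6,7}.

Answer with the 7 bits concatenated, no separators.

0101010

Place data at non-parity positions: p1 p2 0 p4 0 1 0
p1 (pos 1,3,5,7): XOR of data positions = 0⊕0⊕0 = 0
p2 (pos 2,3,6,7): XOR of data positions = 0⊕1⊕0 = 1
p4 (pos 4,5,6,7): XOR of data positions = 0⊕1⊕0 = 1
Codeword: 0101010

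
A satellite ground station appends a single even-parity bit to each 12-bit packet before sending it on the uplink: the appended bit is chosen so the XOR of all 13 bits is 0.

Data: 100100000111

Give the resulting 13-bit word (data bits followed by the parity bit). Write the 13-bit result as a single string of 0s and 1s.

XOR of the 12 data bits: 1⊕0⊕0⊕1⊕0⊕0⊕0⊕0⊕0⊕1⊕1⊕1 = 1
Parity bit = 1 (so all 13 bits XOR to 0).

1001000001111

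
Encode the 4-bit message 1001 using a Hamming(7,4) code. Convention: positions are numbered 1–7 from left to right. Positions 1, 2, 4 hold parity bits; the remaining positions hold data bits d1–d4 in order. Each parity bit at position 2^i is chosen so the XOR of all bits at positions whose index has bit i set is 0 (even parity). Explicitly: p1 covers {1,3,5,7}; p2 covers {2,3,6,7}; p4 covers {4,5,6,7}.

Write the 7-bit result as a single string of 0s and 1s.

0011001

Place data at non-parity positions: p1 p2 1 p4 0 0 1
p1 (pos 1,3,5,7): XOR of data positions = 1⊕0⊕1 = 0
p2 (pos 2,3,6,7): XOR of data positions = 1⊕0⊕1 = 0
p4 (pos 4,5,6,7): XOR of data positions = 0⊕0⊕1 = 1
Codeword: 0011001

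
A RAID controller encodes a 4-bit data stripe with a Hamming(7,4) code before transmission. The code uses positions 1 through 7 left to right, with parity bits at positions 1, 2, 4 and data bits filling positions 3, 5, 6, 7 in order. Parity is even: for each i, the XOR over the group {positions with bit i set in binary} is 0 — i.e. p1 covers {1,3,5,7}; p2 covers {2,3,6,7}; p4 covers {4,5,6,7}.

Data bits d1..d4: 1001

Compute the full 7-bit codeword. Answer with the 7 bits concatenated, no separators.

Place data at non-parity positions: p1 p2 1 p4 0 0 1
p1 (pos 1,3,5,7): XOR of data positions = 1⊕0⊕1 = 0
p2 (pos 2,3,6,7): XOR of data positions = 1⊕0⊕1 = 0
p4 (pos 4,5,6,7): XOR of data positions = 0⊕0⊕1 = 1
Codeword: 0011001

0011001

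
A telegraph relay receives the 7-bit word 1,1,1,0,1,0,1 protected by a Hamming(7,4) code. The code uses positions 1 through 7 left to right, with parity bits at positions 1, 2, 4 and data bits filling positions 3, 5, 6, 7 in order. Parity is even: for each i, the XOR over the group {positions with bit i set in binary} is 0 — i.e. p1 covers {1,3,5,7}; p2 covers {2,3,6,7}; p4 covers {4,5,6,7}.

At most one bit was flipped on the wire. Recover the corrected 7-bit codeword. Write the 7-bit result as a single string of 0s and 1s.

1010101

s1 (pos 1,3,5,7): 1⊕1⊕1⊕1 = 0
s2 (pos 2,3,6,7): 1⊕1⊕0⊕1 = 1
s4 (pos 4,5,6,7): 0⊕1⊕0⊕1 = 0
Syndrome s4…s1 = 010 → error at position 2.
Flip position 2: 1110101 → 1010101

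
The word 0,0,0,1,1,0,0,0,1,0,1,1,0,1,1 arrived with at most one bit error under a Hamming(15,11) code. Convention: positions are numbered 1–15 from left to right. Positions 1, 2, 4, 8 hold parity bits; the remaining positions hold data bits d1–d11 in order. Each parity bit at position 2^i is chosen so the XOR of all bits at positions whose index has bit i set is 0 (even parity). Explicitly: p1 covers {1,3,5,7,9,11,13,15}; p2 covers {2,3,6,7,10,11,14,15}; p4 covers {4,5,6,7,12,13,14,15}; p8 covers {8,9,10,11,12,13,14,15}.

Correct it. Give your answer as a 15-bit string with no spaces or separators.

000110001011001

s1 (pos 1,3,5,7,9,11,13,15): 0⊕0⊕1⊕0⊕1⊕1⊕0⊕1 = 0
s2 (pos 2,3,6,7,10,11,14,15): 0⊕0⊕0⊕0⊕0⊕1⊕1⊕1 = 1
s4 (pos 4,5,6,7,12,13,14,15): 1⊕1⊕0⊕0⊕1⊕0⊕1⊕1 = 1
s8 (pos 8,9,10,11,12,13,14,15): 0⊕1⊕0⊕1⊕1⊕0⊕1⊕1 = 1
Syndrome s8…s1 = 1110 → error at position 14.
Flip position 14: 000110001011011 → 000110001011001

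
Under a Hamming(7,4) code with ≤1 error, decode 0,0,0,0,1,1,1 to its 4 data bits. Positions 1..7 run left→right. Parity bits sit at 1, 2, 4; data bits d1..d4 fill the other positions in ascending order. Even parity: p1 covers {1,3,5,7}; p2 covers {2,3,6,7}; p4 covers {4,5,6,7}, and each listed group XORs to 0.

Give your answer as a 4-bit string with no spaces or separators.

s1 (pos 1,3,5,7): 0⊕0⊕1⊕1 = 0
s2 (pos 2,3,6,7): 0⊕0⊕1⊕1 = 0
s4 (pos 4,5,6,7): 0⊕1⊕1⊕1 = 1
Syndrome s4…s1 = 100 → error at position 4.
Flip position 4: 0000111 → 0001111
Read data bits from positions 3,5,6,7: 0111

0111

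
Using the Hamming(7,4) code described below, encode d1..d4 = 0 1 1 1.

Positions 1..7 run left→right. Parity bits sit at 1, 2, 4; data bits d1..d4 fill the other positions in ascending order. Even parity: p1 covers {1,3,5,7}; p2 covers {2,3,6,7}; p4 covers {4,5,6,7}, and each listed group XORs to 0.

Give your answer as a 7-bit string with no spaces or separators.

Place data at non-parity positions: p1 p2 0 p4 1 1 1
p1 (pos 1,3,5,7): XOR of data positions = 0⊕1⊕1 = 0
p2 (pos 2,3,6,7): XOR of data positions = 0⊕1⊕1 = 0
p4 (pos 4,5,6,7): XOR of data positions = 1⊕1⊕1 = 1
Codeword: 0001111

0001111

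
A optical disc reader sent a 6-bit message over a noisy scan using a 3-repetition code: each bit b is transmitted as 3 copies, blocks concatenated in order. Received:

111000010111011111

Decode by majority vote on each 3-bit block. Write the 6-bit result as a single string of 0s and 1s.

100111

Block 1 (111): 3 ones → 1
Block 2 (000): 0 ones → 0
Block 3 (010): 1 one → 0
Block 4 (111): 3 ones → 1
Block 5 (011): 2 ones → 1
Block 6 (111): 3 ones → 1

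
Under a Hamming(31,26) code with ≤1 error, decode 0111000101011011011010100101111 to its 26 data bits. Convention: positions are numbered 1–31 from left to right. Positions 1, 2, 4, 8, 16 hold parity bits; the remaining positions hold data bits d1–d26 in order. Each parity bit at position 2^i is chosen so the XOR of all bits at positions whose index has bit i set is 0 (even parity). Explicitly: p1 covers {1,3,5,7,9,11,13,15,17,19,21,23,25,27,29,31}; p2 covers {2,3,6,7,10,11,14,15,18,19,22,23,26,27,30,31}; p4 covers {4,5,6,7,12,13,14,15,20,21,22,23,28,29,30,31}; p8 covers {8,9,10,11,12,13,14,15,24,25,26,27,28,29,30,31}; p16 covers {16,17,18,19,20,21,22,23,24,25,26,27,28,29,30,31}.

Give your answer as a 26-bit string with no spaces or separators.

s1 (pos 1,3,5,7,9,11,13,15,17,19,21,23,25,27,29,31): 0⊕1⊕0⊕0⊕0⊕0⊕1⊕1⊕0⊕1⊕1⊕1⊕0⊕0⊕1⊕1 = 0
s2 (pos 2,3,6,7,10,11,14,15,18,19,22,23,26,27,30,31): 1⊕1⊕0⊕0⊕1⊕0⊕0⊕1⊕1⊕1⊕0⊕1⊕1⊕0⊕1⊕1 = 0
s4 (pos 4,5,6,7,12,13,14,15,20,21,22,23,28,29,30,31): 1⊕0⊕0⊕0⊕1⊕1⊕0⊕1⊕0⊕1⊕0⊕1⊕1⊕1⊕1⊕1 = 0
s8 (pos 8,9,10,11,12,13,14,15,24,25,26,27,28,29,30,31): 1⊕0⊕1⊕0⊕1⊕1⊕0⊕1⊕0⊕0⊕1⊕0⊕1⊕1⊕1⊕1 = 0
s16 (pos 16,17,18,19,20,21,22,23,24,25,26,27,28,29,30,31): 1⊕0⊕1⊕1⊕0⊕1⊕0⊕1⊕0⊕0⊕1⊕0⊕1⊕1⊕1⊕1 = 0
Syndrome s16…s1 = 00000 → no error.
Read data bits from positions 3,5,6,7,9,10,11,12,13,14,15,17,18,19,20,21,22,23,24,25,26,27,28,29,30,31: 10000101101011010100101111

10000101101011010100101111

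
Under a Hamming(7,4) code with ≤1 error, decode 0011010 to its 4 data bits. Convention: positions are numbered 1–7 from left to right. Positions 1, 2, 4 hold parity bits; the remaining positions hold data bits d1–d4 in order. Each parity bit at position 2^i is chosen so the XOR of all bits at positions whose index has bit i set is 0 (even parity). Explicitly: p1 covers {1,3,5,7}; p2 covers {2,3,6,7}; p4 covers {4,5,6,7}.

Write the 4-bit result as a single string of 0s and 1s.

1010

s1 (pos 1,3,5,7): 0⊕1⊕0⊕0 = 1
s2 (pos 2,3,6,7): 0⊕1⊕1⊕0 = 0
s4 (pos 4,5,6,7): 1⊕0⊕1⊕0 = 0
Syndrome s4…s1 = 001 → error at position 1.
Flip position 1: 0011010 → 1011010
Read data bits from positions 3,5,6,7: 1010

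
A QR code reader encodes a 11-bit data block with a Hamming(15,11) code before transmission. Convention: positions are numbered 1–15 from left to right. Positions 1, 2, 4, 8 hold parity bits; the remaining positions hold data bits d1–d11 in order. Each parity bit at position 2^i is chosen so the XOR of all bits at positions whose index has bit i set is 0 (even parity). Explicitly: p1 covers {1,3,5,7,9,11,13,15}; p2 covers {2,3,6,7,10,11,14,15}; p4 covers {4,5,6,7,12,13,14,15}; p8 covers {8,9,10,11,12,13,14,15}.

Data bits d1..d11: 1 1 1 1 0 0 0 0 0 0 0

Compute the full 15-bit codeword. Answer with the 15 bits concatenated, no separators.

Place data at non-parity positions: p1 p2 1 p4 1 1 1 p8 0 0 0 0 0 0 0
p1 (pos 1,3,5,7,9,11,13,15): XOR of data positions = 1⊕1⊕1⊕0⊕0⊕0⊕0 = 1
p2 (pos 2,3,6,7,10,11,14,15): XOR of data positions = 1⊕1⊕1⊕0⊕0⊕0⊕0 = 1
p4 (pos 4,5,6,7,12,13,14,15): XOR of data positions = 1⊕1⊕1⊕0⊕0⊕0⊕0 = 1
p8 (pos 8,9,10,11,12,13,14,15): XOR of data positions = 0⊕0⊕0⊕0⊕0⊕0⊕0 = 0
Codeword: 111111100000000

111111100000000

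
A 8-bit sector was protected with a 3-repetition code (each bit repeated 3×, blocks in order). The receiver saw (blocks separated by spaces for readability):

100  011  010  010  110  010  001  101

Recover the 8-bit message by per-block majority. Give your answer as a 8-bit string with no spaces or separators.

01001001

Block 1 (100): 1 one → 0
Block 2 (011): 2 ones → 1
Block 3 (010): 1 one → 0
Block 4 (010): 1 one → 0
Block 5 (110): 2 ones → 1
Block 6 (010): 1 one → 0
Block 7 (001): 1 one → 0
Block 8 (101): 2 ones → 1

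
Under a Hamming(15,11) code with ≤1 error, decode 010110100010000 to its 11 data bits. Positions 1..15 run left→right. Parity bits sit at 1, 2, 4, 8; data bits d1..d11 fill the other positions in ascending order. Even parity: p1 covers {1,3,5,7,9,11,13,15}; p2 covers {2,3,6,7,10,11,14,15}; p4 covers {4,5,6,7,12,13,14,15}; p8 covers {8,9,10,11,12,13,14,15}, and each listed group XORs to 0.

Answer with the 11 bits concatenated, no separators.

s1 (pos 1,3,5,7,9,11,13,15): 0⊕0⊕1⊕1⊕0⊕1⊕0⊕0 = 1
s2 (pos 2,3,6,7,10,11,14,15): 1⊕0⊕0⊕1⊕0⊕1⊕0⊕0 = 1
s4 (pos 4,5,6,7,12,13,14,15): 1⊕1⊕0⊕1⊕0⊕0⊕0⊕0 = 1
s8 (pos 8,9,10,11,12,13,14,15): 0⊕0⊕0⊕1⊕0⊕0⊕0⊕0 = 1
Syndrome s8…s1 = 1111 → error at position 15.
Flip position 15: 010110100010000 → 010110100010001
Read data bits from positions 3,5,6,7,9,10,11,12,13,14,15: 01010010001

01010010001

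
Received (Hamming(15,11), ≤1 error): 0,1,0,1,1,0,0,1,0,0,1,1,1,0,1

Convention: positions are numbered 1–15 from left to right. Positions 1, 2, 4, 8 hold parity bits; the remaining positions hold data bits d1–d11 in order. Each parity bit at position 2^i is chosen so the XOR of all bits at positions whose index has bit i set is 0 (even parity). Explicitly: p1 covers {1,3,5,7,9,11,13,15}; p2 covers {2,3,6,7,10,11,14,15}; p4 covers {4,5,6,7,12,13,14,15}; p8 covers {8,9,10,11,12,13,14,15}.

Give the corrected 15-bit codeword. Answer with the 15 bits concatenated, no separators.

s1 (pos 1,3,5,7,9,11,13,15): 0⊕0⊕1⊕0⊕0⊕1⊕1⊕1 = 0
s2 (pos 2,3,6,7,10,11,14,15): 1⊕0⊕0⊕0⊕0⊕1⊕0⊕1 = 1
s4 (pos 4,5,6,7,12,13,14,15): 1⊕1⊕0⊕0⊕1⊕1⊕0⊕1 = 1
s8 (pos 8,9,10,11,12,13,14,15): 1⊕0⊕0⊕1⊕1⊕1⊕0⊕1 = 1
Syndrome s8…s1 = 1110 → error at position 14.
Flip position 14: 010110010011101 → 010110010011111

010110010011111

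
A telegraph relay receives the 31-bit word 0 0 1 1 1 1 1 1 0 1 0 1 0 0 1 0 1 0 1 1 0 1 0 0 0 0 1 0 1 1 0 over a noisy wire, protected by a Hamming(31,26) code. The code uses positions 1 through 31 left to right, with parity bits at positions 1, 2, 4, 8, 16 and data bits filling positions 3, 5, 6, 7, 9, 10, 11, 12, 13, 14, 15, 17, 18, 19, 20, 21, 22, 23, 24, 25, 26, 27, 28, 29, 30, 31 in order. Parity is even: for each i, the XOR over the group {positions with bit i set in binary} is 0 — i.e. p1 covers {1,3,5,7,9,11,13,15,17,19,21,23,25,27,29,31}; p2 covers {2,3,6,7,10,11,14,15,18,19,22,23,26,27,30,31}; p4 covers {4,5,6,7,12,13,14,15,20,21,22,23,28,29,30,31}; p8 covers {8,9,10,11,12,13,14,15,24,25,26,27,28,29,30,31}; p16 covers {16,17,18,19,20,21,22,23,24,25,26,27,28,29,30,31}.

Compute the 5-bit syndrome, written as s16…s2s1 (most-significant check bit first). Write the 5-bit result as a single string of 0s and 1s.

s1 (pos 1,3,5,7,9,11,13,15,17,19,21,23,25,27,29,31): 0⊕1⊕1⊕1⊕0⊕0⊕0⊕1⊕1⊕1⊕0⊕0⊕0⊕1⊕1⊕0 = 0
s2 (pos 2,3,6,7,10,11,14,15,18,19,22,23,26,27,30,31): 0⊕1⊕1⊕1⊕1⊕0⊕0⊕1⊕0⊕1⊕1⊕0⊕0⊕1⊕1⊕0 = 1
s4 (pos 4,5,6,7,12,13,14,15,20,21,22,23,28,29,30,31): 1⊕1⊕1⊕1⊕1⊕0⊕0⊕1⊕1⊕0⊕1⊕0⊕0⊕1⊕1⊕0 = 0
s8 (pos 8,9,10,11,12,13,14,15,24,25,26,27,28,29,30,31): 1⊕0⊕1⊕0⊕1⊕0⊕0⊕1⊕0⊕0⊕0⊕1⊕0⊕1⊕1⊕0 = 1
s16 (pos 16,17,18,19,20,21,22,23,24,25,26,27,28,29,30,31): 0⊕1⊕0⊕1⊕1⊕0⊕1⊕0⊕0⊕0⊕0⊕1⊕0⊕1⊕1⊕0 = 1
Syndrome s16…s1 = 11010 → error at position 26.

11010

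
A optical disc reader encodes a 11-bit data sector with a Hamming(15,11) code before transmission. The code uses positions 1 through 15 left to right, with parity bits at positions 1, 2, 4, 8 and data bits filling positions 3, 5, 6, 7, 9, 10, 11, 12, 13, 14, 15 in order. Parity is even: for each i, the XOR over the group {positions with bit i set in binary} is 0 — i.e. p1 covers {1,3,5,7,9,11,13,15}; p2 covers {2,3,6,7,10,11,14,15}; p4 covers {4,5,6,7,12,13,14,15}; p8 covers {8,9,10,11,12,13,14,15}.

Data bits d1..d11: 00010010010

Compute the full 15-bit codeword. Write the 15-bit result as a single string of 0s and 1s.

010000100010010

Place data at non-parity positions: p1 p2 0 p4 0 0 1 p8 0 0 1 0 0 1 0
p1 (pos 1,3,5,7,9,11,13,15): XOR of data positions = 0⊕0⊕1⊕0⊕1⊕0⊕0 = 0
p2 (pos 2,3,6,7,10,11,14,15): XOR of data positions = 0⊕0⊕1⊕0⊕1⊕1⊕0 = 1
p4 (pos 4,5,6,7,12,13,14,15): XOR of data positions = 0⊕0⊕1⊕0⊕0⊕1⊕0 = 0
p8 (pos 8,9,10,11,12,13,14,15): XOR of data positions = 0⊕0⊕1⊕0⊕0⊕1⊕0 = 0
Codeword: 010000100010010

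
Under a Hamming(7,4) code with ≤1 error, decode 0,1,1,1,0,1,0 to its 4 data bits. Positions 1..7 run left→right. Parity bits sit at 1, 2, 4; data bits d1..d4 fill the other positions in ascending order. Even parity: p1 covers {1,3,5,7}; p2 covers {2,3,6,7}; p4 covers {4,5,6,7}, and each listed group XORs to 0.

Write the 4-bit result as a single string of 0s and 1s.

0010

s1 (pos 1,3,5,7): 0⊕1⊕0⊕0 = 1
s2 (pos 2,3,6,7): 1⊕1⊕1⊕0 = 1
s4 (pos 4,5,6,7): 1⊕0⊕1⊕0 = 0
Syndrome s4…s1 = 011 → error at position 3.
Flip position 3: 0111010 → 0101010
Read data bits from positions 3,5,6,7: 0010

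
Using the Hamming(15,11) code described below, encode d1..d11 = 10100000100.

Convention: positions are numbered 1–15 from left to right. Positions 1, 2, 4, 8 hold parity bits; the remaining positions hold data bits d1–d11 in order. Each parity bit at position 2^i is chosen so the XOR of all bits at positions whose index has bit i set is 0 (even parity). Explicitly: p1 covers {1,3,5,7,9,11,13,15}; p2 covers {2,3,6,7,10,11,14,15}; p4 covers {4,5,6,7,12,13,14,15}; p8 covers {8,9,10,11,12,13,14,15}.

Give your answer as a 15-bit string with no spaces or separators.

Place data at non-parity positions: p1 p2 1 p4 0 1 0 p8 0 0 0 0 1 0 0
p1 (pos 1,3,5,7,9,11,13,15): XOR of data positions = 1⊕0⊕0⊕0⊕0⊕1⊕0 = 0
p2 (pos 2,3,6,7,10,11,14,15): XOR of data positions = 1⊕1⊕0⊕0⊕0⊕0⊕0 = 0
p4 (pos 4,5,6,7,12,13,14,15): XOR of data positions = 0⊕1⊕0⊕0⊕1⊕0⊕0 = 0
p8 (pos 8,9,10,11,12,13,14,15): XOR of data positions = 0⊕0⊕0⊕0⊕1⊕0⊕0 = 1
Codeword: 001001010000100

001001010000100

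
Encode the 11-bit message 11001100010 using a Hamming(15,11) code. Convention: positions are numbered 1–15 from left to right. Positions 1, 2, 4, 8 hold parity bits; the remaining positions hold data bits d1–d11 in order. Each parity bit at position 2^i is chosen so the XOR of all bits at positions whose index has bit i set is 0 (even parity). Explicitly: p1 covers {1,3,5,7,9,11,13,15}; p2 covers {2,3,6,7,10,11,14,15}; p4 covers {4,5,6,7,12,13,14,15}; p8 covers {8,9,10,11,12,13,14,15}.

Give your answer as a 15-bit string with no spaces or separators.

Place data at non-parity positions: p1 p2 1 p4 1 0 0 p8 1 1 0 0 0 1 0
p1 (pos 1,3,5,7,9,11,13,15): XOR of data positions = 1⊕1⊕0⊕1⊕0⊕0⊕0 = 1
p2 (pos 2,3,6,7,10,11,14,15): XOR of data positions = 1⊕0⊕0⊕1⊕0⊕1⊕0 = 1
p4 (pos 4,5,6,7,12,13,14,15): XOR of data positions = 1⊕0⊕0⊕0⊕0⊕1⊕0 = 0
p8 (pos 8,9,10,11,12,13,14,15): XOR of data positions = 1⊕1⊕0⊕0⊕0⊕1⊕0 = 1
Codeword: 111010011100010

111010011100010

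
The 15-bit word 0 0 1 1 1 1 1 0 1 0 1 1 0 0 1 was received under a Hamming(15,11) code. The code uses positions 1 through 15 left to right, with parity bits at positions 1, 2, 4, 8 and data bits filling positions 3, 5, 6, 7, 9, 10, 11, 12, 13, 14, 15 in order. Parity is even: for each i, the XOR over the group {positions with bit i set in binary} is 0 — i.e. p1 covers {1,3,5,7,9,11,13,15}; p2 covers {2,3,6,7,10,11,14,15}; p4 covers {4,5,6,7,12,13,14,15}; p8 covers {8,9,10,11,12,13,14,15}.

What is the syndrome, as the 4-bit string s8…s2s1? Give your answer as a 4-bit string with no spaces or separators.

0010

s1 (pos 1,3,5,7,9,11,13,15): 0⊕1⊕1⊕1⊕1⊕1⊕0⊕1 = 0
s2 (pos 2,3,6,7,10,11,14,15): 0⊕1⊕1⊕1⊕0⊕1⊕0⊕1 = 1
s4 (pos 4,5,6,7,12,13,14,15): 1⊕1⊕1⊕1⊕1⊕0⊕0⊕1 = 0
s8 (pos 8,9,10,11,12,13,14,15): 0⊕1⊕0⊕1⊕1⊕0⊕0⊕1 = 0
Syndrome s8…s1 = 0010 → error at position 2.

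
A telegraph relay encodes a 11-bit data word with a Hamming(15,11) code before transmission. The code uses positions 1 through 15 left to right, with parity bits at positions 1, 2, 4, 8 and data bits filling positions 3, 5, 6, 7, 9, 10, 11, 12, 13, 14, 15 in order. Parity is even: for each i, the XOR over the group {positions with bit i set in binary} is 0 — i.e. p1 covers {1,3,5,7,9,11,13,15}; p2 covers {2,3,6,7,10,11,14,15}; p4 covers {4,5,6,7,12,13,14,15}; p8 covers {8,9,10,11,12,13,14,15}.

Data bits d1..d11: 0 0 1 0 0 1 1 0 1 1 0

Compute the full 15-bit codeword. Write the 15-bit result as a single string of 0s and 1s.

000101000110110

Place data at non-parity positions: p1 p2 0 p4 0 1 0 p8 0 1 1 0 1 1 0
p1 (pos 1,3,5,7,9,11,13,15): XOR of data positions = 0⊕0⊕0⊕0⊕1⊕1⊕0 = 0
p2 (pos 2,3,6,7,10,11,14,15): XOR of data positions = 0⊕1⊕0⊕1⊕1⊕1⊕0 = 0
p4 (pos 4,5,6,7,12,13,14,15): XOR of data positions = 0⊕1⊕0⊕0⊕1⊕1⊕0 = 1
p8 (pos 8,9,10,11,12,13,14,15): XOR of data positions = 0⊕1⊕1⊕0⊕1⊕1⊕0 = 0
Codeword: 000101000110110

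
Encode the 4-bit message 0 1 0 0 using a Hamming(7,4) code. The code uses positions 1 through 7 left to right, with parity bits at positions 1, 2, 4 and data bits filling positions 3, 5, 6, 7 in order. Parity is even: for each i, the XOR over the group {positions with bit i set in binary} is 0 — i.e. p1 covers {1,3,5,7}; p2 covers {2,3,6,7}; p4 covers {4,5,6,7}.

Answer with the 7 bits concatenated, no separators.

1001100

Place data at non-parity positions: p1 p2 0 p4 1 0 0
p1 (pos 1,3,5,7): XOR of data positions = 0⊕1⊕0 = 1
p2 (pos 2,3,6,7): XOR of data positions = 0⊕0⊕0 = 0
p4 (pos 4,5,6,7): XOR of data positions = 1⊕0⊕0 = 1
Codeword: 1001100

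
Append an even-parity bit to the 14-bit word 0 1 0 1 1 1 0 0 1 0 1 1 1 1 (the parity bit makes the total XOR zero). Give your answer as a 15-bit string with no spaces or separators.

010111001011111

XOR of the 14 data bits: 0⊕1⊕0⊕1⊕1⊕1⊕0⊕0⊕1⊕0⊕1⊕1⊕1⊕1 = 1
Parity bit = 1 (so all 15 bits XOR to 0).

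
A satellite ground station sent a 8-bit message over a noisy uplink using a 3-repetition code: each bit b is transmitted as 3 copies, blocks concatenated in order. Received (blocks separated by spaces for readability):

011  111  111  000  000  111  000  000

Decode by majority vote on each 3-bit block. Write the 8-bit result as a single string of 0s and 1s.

11100100

Block 1 (011): 2 ones → 1
Block 2 (111): 3 ones → 1
Block 3 (111): 3 ones → 1
Block 4 (000): 0 ones → 0
Block 5 (000): 0 ones → 0
Block 6 (111): 3 ones → 1
Block 7 (000): 0 ones → 0
Block 8 (000): 0 ones → 0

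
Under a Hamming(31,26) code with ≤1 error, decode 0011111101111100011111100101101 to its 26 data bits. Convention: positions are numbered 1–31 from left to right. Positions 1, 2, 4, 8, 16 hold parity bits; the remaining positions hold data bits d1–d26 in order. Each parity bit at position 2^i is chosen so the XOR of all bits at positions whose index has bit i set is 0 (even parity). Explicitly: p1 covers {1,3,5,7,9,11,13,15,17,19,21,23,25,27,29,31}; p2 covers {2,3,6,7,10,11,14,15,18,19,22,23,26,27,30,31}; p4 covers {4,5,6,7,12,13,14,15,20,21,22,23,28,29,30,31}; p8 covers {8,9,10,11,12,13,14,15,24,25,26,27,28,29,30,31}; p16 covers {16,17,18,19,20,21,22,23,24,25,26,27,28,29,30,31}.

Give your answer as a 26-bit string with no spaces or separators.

s1 (pos 1,3,5,7,9,11,13,15,17,19,21,23,25,27,29,31): 0⊕1⊕1⊕1⊕0⊕1⊕1⊕0⊕0⊕1⊕1⊕1⊕0⊕0⊕1⊕1 = 0
s2 (pos 2,3,6,7,10,11,14,15,18,19,22,23,26,27,30,31): 0⊕1⊕1⊕1⊕1⊕1⊕1⊕0⊕1⊕1⊕1⊕1⊕1⊕0⊕0⊕1 = 0
s4 (pos 4,5,6,7,12,13,14,15,20,21,22,23,28,29,30,31): 1⊕1⊕1⊕1⊕1⊕1⊕1⊕0⊕1⊕1⊕1⊕1⊕1⊕1⊕0⊕1 = 0
s8 (pos 8,9,10,11,12,13,14,15,24,25,26,27,28,29,30,31): 1⊕0⊕1⊕1⊕1⊕1⊕1⊕0⊕0⊕0⊕1⊕0⊕1⊕1⊕0⊕1 = 0
s16 (pos 16,17,18,19,20,21,22,23,24,25,26,27,28,29,30,31): 0⊕0⊕1⊕1⊕1⊕1⊕1⊕1⊕0⊕0⊕1⊕0⊕1⊕1⊕0⊕1 = 0
Syndrome s16…s1 = 00000 → no error.
Read data bits from positions 3,5,6,7,9,10,11,12,13,14,15,17,18,19,20,21,22,23,24,25,26,27,28,29,30,31: 11110111110011111100101101

11110111110011111100101101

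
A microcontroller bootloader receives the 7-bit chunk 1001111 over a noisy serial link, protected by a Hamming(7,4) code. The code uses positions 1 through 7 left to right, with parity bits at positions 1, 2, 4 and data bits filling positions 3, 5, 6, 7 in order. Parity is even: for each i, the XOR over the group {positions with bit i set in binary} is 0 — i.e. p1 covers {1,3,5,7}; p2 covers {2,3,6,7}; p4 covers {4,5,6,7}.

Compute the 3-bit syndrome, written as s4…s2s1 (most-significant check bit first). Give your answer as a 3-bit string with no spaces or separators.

s1 (pos 1,3,5,7): 1⊕0⊕1⊕1 = 1
s2 (pos 2,3,6,7): 0⊕0⊕1⊕1 = 0
s4 (pos 4,5,6,7): 1⊕1⊕1⊕1 = 0
Syndrome s4…s1 = 001 → error at position 1.

001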